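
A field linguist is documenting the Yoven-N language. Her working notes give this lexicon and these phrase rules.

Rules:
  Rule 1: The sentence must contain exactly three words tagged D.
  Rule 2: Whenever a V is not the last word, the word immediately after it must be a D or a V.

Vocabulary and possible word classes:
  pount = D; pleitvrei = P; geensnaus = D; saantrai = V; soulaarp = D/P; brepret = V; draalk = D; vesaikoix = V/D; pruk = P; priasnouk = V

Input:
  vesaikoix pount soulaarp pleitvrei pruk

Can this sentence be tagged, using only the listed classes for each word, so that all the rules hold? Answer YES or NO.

YES

Candidates per position — 1:vesaikoix {V,D}; 2:pount {D}; 3:soulaarp {D,P}; 4:pleitvrei {P}; 5:pruk {P}.
One satisfying assignment: D D D P P.
Rule-by-rule: rule 1 ✓; rule 2 ✓.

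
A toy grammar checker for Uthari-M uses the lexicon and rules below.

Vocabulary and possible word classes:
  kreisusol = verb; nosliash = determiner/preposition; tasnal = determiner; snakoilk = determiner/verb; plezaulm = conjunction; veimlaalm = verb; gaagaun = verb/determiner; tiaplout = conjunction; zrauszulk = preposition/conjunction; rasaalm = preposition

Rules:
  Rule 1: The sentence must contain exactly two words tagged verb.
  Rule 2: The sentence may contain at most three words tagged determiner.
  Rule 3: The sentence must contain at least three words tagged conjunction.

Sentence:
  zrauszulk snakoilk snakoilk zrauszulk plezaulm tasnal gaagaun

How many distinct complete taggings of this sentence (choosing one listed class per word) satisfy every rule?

3

Candidates per position — 1:zrauszulk {preposition,conjunction}; 2:snakoilk {determiner,verb}; 3:snakoilk {determiner,verb}; 4:zrauszulk {preposition,conjunction}; 5:plezaulm {conjunction}; 6:tasnal {determiner}; 7:gaagaun {verb,determiner}.
There are 32 candidate sequences in total.
The sequences that satisfy every rule: conjunction determiner verb conjunction conjunction determiner verb; conjunction verb determiner conjunction conjunction determiner verb; conjunction verb verb conjunction conjunction determiner determiner.
Count = 3.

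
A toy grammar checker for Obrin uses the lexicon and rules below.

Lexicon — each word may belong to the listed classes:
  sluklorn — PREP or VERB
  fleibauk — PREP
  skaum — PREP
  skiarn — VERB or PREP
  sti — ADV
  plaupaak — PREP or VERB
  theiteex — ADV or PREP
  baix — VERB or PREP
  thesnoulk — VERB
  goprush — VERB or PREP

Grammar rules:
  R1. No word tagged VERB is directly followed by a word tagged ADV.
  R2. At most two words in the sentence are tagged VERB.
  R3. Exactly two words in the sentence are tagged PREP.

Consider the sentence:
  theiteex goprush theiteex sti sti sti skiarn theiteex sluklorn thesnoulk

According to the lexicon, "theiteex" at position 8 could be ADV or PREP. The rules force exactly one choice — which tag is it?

Candidates per position — 1:theiteex {ADV,PREP}; 2:goprush {VERB,PREP}; 3:theiteex {ADV,PREP}; 4:sti {ADV}; 5:sti {ADV}; 6:sti {ADV}; 7:skiarn {VERB,PREP}; 8:theiteex {ADV,PREP}; 9:sluklorn {PREP,VERB}; 10:thesnoulk {VERB}.
Position 8: the remaining choice is settled jointly with positions 1, 2, 3, 7, 9 — only ADV at position 8 is part of a tagging that satisfies every rule.
The unique satisfying tagging is: ADV PREP ADV ADV ADV ADV PREP ADV VERB VERB.
Verifying each rule — rule 1 ✓; rule 2 ✓; rule 3 ✓.

ADV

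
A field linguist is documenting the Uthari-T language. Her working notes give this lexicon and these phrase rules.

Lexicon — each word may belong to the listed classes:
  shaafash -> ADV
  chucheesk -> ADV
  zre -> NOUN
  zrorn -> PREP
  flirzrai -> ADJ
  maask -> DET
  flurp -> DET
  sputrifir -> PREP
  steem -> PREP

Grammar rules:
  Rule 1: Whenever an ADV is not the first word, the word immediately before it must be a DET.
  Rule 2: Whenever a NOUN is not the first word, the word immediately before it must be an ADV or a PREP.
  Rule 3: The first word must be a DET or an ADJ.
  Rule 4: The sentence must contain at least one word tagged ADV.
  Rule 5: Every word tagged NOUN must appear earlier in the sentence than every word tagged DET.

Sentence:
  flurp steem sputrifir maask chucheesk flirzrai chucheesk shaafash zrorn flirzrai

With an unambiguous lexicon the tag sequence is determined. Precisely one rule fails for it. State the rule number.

1

Fixed tagging: DET PREP PREP DET ADV ADJ ADV ADV PREP ADJ.
Applying the rules: R1 fail, R2 pass, R3 pass, R4 pass, R5 pass.
Only rule 1 fails.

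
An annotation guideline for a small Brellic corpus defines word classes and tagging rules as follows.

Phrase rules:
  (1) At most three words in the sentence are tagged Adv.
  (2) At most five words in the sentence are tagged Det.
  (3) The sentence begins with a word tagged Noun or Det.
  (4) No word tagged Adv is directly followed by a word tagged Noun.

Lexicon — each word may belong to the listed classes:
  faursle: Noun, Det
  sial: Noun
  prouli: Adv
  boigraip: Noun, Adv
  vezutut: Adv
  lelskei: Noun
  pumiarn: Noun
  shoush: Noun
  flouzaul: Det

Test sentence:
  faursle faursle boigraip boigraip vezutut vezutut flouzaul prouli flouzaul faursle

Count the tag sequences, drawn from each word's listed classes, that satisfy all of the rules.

Candidates per position — 1:faursle {Noun,Det}; 2:faursle {Noun,Det}; 3:boigraip {Noun,Adv}; 4:boigraip {Noun,Adv}; 5:vezutut {Adv}; 6:vezutut {Adv}; 7:flouzaul {Det}; 8:prouli {Adv}; 9:flouzaul {Det}; 10:faursle {Noun,Det}.
There are 32 candidate sequences in total.
Checking each against the rules leaves 8 sequences.
Count = 8.

8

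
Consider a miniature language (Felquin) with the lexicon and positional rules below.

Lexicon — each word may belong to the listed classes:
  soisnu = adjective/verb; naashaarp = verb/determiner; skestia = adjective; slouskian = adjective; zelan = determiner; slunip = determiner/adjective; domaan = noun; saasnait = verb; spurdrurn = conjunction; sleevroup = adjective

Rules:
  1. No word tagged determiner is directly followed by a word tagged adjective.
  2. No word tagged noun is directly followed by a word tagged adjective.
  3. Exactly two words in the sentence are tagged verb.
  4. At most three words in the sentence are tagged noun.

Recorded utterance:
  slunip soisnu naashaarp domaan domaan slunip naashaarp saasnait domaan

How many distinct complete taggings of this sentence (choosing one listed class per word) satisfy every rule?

Candidates per position — 1:slunip {determiner,adjective}; 2:soisnu {adjective,verb}; 3:naashaarp {verb,determiner}; 4:domaan {noun}; 5:domaan {noun}; 6:slunip {determiner,adjective}; 7:naashaarp {verb,determiner}; 8:saasnait {verb}; 9:domaan {noun}.
There are 32 candidate sequences in total.
The sequences that satisfy every rule: determiner verb determiner noun noun determiner determiner verb noun; adjective adjective verb noun noun determiner determiner verb noun; adjective adjective determiner noun noun determiner verb verb noun; adjective verb determiner noun noun determiner determiner verb noun.
Count = 4.

4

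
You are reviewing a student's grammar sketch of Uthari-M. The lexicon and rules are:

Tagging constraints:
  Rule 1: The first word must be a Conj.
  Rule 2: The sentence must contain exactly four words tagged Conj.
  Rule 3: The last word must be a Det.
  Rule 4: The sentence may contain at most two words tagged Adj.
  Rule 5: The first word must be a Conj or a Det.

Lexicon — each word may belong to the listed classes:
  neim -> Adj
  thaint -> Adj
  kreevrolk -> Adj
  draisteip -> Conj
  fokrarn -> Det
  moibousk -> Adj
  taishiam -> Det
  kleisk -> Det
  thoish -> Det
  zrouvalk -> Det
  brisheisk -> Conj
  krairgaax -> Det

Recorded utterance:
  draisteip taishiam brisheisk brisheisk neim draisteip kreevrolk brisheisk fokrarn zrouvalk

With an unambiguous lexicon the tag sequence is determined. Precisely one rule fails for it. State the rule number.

Fixed tagging: Conj Det Conj Conj Adj Conj Adj Conj Det Det.
Rule check: R1 ok, R2 fails, R3 ok, R4 ok, R5 ok.
Only rule 2 fails.

2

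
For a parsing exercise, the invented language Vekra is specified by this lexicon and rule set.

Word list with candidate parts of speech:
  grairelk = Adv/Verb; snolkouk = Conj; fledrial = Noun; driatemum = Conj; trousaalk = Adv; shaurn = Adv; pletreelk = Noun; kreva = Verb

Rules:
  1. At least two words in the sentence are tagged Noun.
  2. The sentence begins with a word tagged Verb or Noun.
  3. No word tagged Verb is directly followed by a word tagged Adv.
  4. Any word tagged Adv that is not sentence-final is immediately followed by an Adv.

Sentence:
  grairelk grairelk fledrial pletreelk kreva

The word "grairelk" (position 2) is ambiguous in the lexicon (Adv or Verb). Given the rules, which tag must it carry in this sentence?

Candidates per position — 1:grairelk {Adv,Verb}; 2:grairelk {Adv,Verb}; 3:fledrial {Noun}; 4:pletreelk {Noun}; 5:kreva {Verb}.
If word 1 were Adv, no tagging could satisfy rule 2; so word 1 is Verb.
If word 2 were Adv, no tagging could satisfy rule 3; so word 2 is Verb.
The only consistent sequence is: Verb Verb Noun Noun Verb.
Check: rule 1 ✓; rule 2 ✓; rule 3 ✓; rule 4 ✓.

Verb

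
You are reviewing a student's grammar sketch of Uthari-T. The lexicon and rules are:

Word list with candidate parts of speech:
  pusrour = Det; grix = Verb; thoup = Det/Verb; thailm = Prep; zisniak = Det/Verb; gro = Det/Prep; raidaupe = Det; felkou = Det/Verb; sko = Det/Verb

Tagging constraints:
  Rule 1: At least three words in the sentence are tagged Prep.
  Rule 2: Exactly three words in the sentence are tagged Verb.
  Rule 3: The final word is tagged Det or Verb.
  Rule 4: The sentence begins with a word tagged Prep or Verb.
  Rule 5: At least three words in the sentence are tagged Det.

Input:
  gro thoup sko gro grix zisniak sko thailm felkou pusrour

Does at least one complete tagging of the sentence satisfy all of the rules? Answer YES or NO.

Candidates per position — 1:gro {Det,Prep}; 2:thoup {Det,Verb}; 3:sko {Det,Verb}; 4:gro {Det,Prep}; 5:grix {Verb}; 6:zisniak {Det,Verb}; 7:sko {Det,Verb}; 8:thailm {Prep}; 9:felkou {Det,Verb}; 10:pusrour {Det}.
One satisfying assignment: Prep Det Det Prep Verb Verb Det Prep Verb Det.
Rule-by-rule: rule 1 holds; rule 2 holds; rule 3 holds; rule 4 holds; rule 5 holds.

YES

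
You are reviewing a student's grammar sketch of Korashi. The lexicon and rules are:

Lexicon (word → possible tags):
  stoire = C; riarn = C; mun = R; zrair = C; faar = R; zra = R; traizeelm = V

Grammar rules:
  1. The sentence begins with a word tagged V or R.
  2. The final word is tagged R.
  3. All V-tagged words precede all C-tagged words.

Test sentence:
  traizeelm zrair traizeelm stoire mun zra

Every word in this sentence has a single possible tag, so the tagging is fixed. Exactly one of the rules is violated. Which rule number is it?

3

Fixed tagging: V C V C R R.
Rule check: R1 holds, R2 holds, R3 violated.
Only rule 3 fails.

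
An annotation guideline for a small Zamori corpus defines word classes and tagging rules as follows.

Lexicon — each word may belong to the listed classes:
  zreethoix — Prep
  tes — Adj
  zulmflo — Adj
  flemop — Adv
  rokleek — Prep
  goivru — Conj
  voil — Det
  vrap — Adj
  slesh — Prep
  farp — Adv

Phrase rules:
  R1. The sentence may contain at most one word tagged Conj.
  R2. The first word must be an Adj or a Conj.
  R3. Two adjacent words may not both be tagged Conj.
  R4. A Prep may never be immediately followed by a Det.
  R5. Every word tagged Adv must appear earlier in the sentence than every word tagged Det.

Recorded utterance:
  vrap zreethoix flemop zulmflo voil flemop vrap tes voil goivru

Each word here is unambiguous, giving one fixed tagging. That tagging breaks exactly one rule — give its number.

5

Fixed tagging: Adj Prep Adv Adj Det Adv Adj Adj Det Conj.
Rule check: R1 pass, R2 pass, R3 pass, R4 pass, R5 fail.
Only rule 5 fails.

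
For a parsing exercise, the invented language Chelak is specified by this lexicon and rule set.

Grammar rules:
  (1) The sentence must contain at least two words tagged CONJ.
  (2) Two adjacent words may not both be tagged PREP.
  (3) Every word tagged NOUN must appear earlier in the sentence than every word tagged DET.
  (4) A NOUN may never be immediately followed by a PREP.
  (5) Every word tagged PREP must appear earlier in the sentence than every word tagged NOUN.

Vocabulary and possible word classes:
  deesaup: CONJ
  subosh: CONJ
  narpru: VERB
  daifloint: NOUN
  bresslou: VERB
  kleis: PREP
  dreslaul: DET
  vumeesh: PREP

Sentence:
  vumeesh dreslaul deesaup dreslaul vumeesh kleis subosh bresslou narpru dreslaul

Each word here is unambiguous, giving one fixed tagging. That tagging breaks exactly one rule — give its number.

Fixed tagging: PREP DET CONJ DET PREP PREP CONJ VERB VERB DET.
Checking each rule: R1 holds, R2 violated, R3 holds, R4 holds, R5 holds.
Only rule 2 fails.

2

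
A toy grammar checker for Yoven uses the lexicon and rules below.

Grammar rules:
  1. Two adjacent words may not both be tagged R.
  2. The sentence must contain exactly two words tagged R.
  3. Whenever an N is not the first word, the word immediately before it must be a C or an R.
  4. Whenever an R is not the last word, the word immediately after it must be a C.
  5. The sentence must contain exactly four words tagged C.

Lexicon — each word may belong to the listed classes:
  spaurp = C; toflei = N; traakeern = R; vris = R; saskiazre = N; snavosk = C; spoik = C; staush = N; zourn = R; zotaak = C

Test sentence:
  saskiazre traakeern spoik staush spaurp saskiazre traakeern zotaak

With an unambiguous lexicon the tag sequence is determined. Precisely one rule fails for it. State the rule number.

Fixed tagging: N R C N C N R C.
Applying the rules: R1 holds, R2 holds, R3 holds, R4 holds, R5 violated.
Only rule 5 fails.

5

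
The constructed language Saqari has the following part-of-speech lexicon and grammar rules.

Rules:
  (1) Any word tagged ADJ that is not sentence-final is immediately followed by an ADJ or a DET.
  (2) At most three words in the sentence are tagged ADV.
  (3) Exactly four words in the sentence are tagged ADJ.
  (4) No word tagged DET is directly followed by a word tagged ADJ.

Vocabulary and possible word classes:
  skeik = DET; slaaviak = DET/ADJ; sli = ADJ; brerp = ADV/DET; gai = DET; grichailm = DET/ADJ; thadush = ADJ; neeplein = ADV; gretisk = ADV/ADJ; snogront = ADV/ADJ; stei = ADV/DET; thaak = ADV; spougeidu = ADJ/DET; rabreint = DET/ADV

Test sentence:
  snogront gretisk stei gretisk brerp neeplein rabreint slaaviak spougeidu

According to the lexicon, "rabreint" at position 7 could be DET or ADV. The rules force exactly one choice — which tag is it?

Candidates per position — 1:snogront {ADV,ADJ}; 2:gretisk {ADV,ADJ}; 3:stei {ADV,DET}; 4:gretisk {ADV,ADJ}; 5:brerp {ADV,DET}; 6:neeplein {ADV}; 7:rabreint {DET,ADV}; 8:slaaviak {DET,ADJ}; 9:spougeidu {ADJ,DET}.
Position 7: the remaining choice is settled jointly with positions 1, 2, 3, 4, 5, 8, 9 — only ADV at position 7 is part of a tagging that satisfies every rule.
That leaves exactly one tagging: ADJ ADJ DET ADV DET ADV ADV ADJ ADJ.
Rule-by-rule: rule 1 ✓; rule 2 ✓; rule 3 ✓; rule 4 ✓.

ADV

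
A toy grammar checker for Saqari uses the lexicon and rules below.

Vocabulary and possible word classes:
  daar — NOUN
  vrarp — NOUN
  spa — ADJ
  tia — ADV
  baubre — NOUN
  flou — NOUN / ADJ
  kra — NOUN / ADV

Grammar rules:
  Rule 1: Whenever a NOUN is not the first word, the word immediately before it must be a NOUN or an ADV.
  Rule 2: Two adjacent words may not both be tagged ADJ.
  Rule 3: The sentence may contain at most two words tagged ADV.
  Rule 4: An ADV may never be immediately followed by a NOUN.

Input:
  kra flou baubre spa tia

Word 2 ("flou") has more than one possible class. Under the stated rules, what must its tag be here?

Candidates per position — 1:kra {NOUN,ADV}; 2:flou {NOUN,ADJ}; 3:baubre {NOUN}; 4:spa {ADJ}; 5:tia {ADV}.
Position 2: ADJ is ruled out by rule 1; that leaves NOUN.
Position 1: ADV is ruled out by rule 4; that leaves NOUN.
The unique satisfying tagging is: NOUN NOUN NOUN ADJ ADV.
Verifying each rule — rule 1 holds; rule 2 holds; rule 3 holds; rule 4 holds.

NOUN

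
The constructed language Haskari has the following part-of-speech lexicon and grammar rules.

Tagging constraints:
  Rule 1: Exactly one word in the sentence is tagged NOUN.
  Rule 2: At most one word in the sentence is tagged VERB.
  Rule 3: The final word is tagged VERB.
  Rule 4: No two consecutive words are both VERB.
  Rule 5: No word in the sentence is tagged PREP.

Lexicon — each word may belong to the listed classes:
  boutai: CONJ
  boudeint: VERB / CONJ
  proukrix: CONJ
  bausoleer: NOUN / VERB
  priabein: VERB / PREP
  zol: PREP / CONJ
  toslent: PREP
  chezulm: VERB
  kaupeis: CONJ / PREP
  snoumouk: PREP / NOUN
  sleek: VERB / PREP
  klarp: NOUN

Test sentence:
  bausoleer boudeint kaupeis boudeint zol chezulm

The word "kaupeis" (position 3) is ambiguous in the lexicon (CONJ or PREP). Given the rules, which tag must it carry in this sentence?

CONJ

Candidates per position — 1:bausoleer {NOUN,VERB}; 2:boudeint {VERB,CONJ}; 3:kaupeis {CONJ,PREP}; 4:boudeint {VERB,CONJ}; 5:zol {PREP,CONJ}; 6:chezulm {VERB}.
Position 1: tagging it VERB would leave rule 1 unsatisfiable, so it must be NOUN.
Position 2: tagging it VERB would leave rule 2 unsatisfiable, so it must be CONJ.
Position 3: tagging it PREP would leave rule 5 unsatisfiable, so it must be CONJ.
Position 4: tagging it VERB would leave rule 2 unsatisfiable, so it must be CONJ.
Position 5: tagging it PREP would leave rule 5 unsatisfiable, so it must be CONJ.
The only consistent sequence is: NOUN CONJ CONJ CONJ CONJ VERB.
Check: rule 1 ✓; rule 2 ✓; rule 3 ✓; rule 4 ✓; rule 5 ✓.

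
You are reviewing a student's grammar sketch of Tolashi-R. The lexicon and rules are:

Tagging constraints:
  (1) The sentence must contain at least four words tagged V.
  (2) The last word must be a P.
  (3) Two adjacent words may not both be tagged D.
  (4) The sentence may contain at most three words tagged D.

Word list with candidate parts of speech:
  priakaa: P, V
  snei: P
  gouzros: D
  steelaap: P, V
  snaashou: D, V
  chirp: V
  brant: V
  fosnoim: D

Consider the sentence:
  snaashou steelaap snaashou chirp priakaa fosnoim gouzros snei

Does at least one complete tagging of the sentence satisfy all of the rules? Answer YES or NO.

NO

Candidates per position — 1:snaashou {D,V}; 2:steelaap {P,V}; 3:snaashou {D,V}; 4:chirp {V}; 5:priakaa {P,V}; 6:fosnoim {D}; 7:gouzros {D}; 8:snei {P}.
Rule 3 cannot be satisfied by any choice of tags from the lexicon.
So there is no consistent tagging.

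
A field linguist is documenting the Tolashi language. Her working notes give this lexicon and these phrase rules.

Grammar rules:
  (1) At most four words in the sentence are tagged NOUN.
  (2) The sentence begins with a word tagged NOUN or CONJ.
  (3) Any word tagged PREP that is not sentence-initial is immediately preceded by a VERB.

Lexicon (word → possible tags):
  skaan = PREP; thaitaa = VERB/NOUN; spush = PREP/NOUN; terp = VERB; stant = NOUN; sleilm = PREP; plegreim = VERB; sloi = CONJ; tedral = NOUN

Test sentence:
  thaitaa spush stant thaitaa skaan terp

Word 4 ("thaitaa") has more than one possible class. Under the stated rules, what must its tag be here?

Candidates per position — 1:thaitaa {VERB,NOUN}; 2:spush {PREP,NOUN}; 3:stant {NOUN}; 4:thaitaa {VERB,NOUN}; 5:skaan {PREP}; 6:terp {VERB}.
If word 1 were VERB, no tagging could satisfy rule 2; so word 1 is NOUN.
If word 2 were PREP, no tagging could satisfy rule 3; so word 2 is NOUN.
If word 4 were NOUN, no tagging could satisfy rule 3; so word 4 is VERB.
The only consistent sequence is: NOUN NOUN NOUN VERB PREP VERB.
Checking: rule 1 ok; rule 2 ok; rule 3 ok.

VERB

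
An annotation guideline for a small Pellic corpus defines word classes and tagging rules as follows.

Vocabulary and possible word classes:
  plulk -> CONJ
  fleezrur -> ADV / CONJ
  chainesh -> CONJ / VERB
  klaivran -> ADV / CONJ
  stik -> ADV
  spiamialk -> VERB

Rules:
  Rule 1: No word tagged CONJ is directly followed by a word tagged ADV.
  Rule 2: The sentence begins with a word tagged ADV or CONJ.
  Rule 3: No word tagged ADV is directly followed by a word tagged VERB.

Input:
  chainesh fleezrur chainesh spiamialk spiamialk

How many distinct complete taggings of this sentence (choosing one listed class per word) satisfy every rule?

Candidates per position — 1:chainesh {CONJ,VERB}; 2:fleezrur {ADV,CONJ}; 3:chainesh {CONJ,VERB}; 4:spiamialk {VERB}; 5:spiamialk {VERB}.
There are 8 candidate sequences in total.
The sequences that satisfy every rule: CONJ CONJ CONJ VERB VERB; CONJ CONJ VERB VERB VERB.
Count = 2.

2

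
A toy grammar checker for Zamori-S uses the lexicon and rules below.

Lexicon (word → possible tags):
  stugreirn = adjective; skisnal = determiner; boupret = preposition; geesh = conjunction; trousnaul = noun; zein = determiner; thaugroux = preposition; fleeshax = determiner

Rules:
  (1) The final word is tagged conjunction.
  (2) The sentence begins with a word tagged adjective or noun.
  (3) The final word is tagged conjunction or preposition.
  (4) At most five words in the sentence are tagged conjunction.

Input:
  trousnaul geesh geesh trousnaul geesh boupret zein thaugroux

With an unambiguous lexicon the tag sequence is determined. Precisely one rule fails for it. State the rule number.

1

Fixed tagging: noun conjunction conjunction noun conjunction preposition determiner preposition.
Applying the rules: R1 violated, R2 holds, R3 holds, R4 holds.
Only rule 1 fails.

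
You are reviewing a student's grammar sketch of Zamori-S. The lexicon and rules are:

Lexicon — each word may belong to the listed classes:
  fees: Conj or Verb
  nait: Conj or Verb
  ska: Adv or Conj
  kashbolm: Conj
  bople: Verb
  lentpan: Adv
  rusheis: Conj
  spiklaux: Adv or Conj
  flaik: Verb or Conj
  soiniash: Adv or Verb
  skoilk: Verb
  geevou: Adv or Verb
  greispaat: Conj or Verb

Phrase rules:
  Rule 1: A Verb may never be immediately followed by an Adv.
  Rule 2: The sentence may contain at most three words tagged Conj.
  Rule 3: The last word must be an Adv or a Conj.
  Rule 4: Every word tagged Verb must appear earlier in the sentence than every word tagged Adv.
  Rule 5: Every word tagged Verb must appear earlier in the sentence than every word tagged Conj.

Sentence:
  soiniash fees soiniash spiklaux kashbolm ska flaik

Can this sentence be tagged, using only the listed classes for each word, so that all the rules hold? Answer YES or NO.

YES

Candidates per position — 1:soiniash {Adv,Verb}; 2:fees {Conj,Verb}; 3:soiniash {Adv,Verb}; 4:spiklaux {Adv,Conj}; 5:kashbolm {Conj}; 6:ska {Adv,Conj}; 7:flaik {Verb,Conj}.
One satisfying assignment: Verb Verb Verb Conj Conj Adv Conj.
Checking: rule 1 satisfied; rule 2 satisfied; rule 3 satisfied; rule 4 satisfied; rule 5 satisfied.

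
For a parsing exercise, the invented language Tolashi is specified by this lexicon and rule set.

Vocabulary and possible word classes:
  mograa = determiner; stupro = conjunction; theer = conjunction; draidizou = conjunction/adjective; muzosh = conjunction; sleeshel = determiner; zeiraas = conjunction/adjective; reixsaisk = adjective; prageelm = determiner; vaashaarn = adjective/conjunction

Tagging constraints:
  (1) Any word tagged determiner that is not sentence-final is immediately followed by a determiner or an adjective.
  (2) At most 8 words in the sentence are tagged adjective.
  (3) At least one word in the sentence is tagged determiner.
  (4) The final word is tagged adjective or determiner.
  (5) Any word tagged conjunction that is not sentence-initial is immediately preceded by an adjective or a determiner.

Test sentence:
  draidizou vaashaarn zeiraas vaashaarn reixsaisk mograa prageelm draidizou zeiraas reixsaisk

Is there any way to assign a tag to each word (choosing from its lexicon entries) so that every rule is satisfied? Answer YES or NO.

YES

Candidates per position — 1:draidizou {conjunction,adjective}; 2:vaashaarn {adjective,conjunction}; 3:zeiraas {conjunction,adjective}; 4:vaashaarn {adjective,conjunction}; 5:reixsaisk {adjective}; 6:mograa {determiner}; 7:prageelm {determiner}; 8:draidizou {conjunction,adjective}; 9:zeiraas {conjunction,adjective}; 10:reixsaisk {adjective}.
One satisfying assignment: adjective adjective conjunction adjective adjective determiner determiner adjective adjective adjective.
Checking: rule 1 ✓; rule 2 ✓; rule 3 ✓; rule 4 ✓; rule 5 ✓.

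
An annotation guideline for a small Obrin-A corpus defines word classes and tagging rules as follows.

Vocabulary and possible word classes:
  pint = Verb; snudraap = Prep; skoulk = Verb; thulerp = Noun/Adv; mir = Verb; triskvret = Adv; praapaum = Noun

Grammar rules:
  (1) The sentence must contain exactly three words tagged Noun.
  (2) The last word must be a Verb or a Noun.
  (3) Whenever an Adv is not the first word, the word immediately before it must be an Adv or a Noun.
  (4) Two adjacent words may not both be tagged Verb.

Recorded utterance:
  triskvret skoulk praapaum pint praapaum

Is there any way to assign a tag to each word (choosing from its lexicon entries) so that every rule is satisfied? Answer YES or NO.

NO

Candidates per position — 1:triskvret {Adv}; 2:skoulk {Verb}; 3:praapaum {Noun}; 4:pint {Verb}; 5:praapaum {Noun}.
Rule 1 cannot be satisfied by any choice of tags from the lexicon.
So there is no consistent tagging.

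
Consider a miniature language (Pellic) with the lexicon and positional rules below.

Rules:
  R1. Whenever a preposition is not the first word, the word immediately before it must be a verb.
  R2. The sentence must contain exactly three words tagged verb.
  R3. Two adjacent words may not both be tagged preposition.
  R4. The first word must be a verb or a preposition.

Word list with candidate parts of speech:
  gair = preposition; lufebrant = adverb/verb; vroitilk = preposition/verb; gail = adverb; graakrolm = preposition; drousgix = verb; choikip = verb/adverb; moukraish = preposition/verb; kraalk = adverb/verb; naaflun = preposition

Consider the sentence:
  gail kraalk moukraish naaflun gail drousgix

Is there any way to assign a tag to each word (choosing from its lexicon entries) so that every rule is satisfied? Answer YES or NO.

Candidates per position — 1:gail {adverb}; 2:kraalk {adverb,verb}; 3:moukraish {preposition,verb}; 4:naaflun {preposition}; 5:gail {adverb}; 6:drousgix {verb}.
Rule 4 cannot be satisfied by any choice of tags from the lexicon.
So there is no consistent tagging.

NO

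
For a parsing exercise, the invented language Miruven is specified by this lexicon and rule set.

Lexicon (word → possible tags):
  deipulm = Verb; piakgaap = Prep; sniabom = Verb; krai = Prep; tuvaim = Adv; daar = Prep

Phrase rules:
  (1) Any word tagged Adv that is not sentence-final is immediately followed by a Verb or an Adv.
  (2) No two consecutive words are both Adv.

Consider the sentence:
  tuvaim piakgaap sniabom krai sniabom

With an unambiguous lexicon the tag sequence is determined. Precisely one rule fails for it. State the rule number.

1

Fixed tagging: Adv Prep Verb Prep Verb.
Applying the rules: R1 violated, R2 holds.
Only rule 1 fails.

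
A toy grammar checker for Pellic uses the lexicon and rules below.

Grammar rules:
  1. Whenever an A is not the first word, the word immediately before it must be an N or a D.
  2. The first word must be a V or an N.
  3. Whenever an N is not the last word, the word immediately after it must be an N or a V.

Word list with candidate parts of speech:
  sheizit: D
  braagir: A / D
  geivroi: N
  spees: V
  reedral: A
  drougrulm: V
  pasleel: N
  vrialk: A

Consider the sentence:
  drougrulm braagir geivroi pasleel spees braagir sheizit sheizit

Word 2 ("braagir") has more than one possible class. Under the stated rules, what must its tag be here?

Candidates per position — 1:drougrulm {V}; 2:braagir {A,D}; 3:geivroi {N}; 4:pasleel {N}; 5:spees {V}; 6:braagir {A,D}; 7:sheizit {D}; 8:sheizit {D}.
Position 2: tagging it A would leave rule 1 unsatisfiable, so it must be D.
Position 6: tagging it A would leave rule 1 unsatisfiable, so it must be D.
The only consistent sequence is: V D N N V D D D.
Rule-by-rule: rule 1 ✓; rule 2 ✓; rule 3 ✓.

D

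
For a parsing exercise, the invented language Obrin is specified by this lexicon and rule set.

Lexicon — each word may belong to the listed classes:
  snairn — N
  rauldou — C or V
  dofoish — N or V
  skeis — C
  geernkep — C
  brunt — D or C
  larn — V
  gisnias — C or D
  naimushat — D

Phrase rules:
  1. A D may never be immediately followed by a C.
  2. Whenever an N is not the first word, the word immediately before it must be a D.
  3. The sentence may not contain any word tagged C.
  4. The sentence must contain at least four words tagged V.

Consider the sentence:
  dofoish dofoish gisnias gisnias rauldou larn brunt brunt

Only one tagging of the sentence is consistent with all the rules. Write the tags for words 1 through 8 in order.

Candidates per position — 1:dofoish {N,V}; 2:dofoish {N,V}; 3:gisnias {C,D}; 4:gisnias {C,D}; 5:rauldou {C,V}; 6:larn {V}; 7:brunt {D,C}; 8:brunt {D,C}.
Position 1: N is ruled out by rule 4; that leaves V.
Position 2: N is ruled out by rule 2; that leaves V.
Position 3: C is ruled out by rule 3; that leaves D.
Position 4: C is ruled out by rule 1; that leaves D.
Position 5: C is ruled out by rule 1; that leaves V.
Position 7: C is ruled out by rule 3; that leaves D.
Position 8: C is ruled out by rule 1; that leaves D.
That leaves exactly one tagging: V V D D V V D D.
Check: rule 1 holds; rule 2 holds; rule 3 holds; rule 4 holds.

V V D D V V D D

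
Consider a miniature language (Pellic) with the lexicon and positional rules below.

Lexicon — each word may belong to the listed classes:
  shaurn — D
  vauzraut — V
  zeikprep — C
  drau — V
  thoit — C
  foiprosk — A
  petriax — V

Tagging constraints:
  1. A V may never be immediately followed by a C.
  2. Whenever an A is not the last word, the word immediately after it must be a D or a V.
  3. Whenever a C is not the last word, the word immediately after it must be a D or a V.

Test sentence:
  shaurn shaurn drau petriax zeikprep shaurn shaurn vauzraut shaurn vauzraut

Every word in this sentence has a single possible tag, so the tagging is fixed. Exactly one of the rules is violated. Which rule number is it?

1

Fixed tagging: D D V V C D D V D V.
Checking each rule: R1 fail, R2 pass, R3 pass.
Only rule 1 fails.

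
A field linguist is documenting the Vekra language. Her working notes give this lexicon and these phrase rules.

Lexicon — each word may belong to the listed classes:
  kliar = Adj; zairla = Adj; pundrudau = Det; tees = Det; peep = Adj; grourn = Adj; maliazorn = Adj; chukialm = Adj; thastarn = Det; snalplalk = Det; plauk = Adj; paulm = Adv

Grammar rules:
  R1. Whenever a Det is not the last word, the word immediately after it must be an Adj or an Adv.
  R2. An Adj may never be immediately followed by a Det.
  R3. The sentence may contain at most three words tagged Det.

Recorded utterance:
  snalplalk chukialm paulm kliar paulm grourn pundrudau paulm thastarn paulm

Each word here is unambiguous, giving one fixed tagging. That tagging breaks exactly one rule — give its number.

2

Fixed tagging: Det Adj Adv Adj Adv Adj Det Adv Det Adv.
Checking each rule: R1 pass, R2 fail, R3 pass.
Only rule 2 fails.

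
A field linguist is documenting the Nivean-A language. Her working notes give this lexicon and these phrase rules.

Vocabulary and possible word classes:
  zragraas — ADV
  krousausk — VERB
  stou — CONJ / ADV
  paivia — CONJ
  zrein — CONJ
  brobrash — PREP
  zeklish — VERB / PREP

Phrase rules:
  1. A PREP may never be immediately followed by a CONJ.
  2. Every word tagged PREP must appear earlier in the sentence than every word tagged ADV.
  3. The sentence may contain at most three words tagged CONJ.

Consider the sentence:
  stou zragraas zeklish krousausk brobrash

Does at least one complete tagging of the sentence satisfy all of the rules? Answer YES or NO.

NO

Candidates per position — 1:stou {CONJ,ADV}; 2:zragraas {ADV}; 3:zeklish {VERB,PREP}; 4:krousausk {VERB}; 5:brobrash {PREP}.
Rule 2 cannot be satisfied by any choice of tags from the lexicon.
So there is no consistent tagging.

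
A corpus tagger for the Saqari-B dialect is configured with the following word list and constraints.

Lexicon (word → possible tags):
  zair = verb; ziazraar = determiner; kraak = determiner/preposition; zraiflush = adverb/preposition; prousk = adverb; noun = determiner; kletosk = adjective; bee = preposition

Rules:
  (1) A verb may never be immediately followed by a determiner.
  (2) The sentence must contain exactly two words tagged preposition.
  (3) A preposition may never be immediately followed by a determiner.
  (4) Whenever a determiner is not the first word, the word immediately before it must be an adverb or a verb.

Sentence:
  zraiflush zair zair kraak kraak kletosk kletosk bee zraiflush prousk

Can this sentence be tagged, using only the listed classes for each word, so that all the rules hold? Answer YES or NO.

NO

Candidates per position — 1:zraiflush {adverb,preposition}; 2:zair {verb}; 3:zair {verb}; 4:kraak {determiner,preposition}; 5:kraak {determiner,preposition}; 6:kletosk {adjective}; 7:kletosk {adjective}; 8:bee {preposition}; 9:zraiflush {adverb,preposition}; 10:prousk {adverb}.
Every candidate sequence violates at least one rule; no consistent tagging exists.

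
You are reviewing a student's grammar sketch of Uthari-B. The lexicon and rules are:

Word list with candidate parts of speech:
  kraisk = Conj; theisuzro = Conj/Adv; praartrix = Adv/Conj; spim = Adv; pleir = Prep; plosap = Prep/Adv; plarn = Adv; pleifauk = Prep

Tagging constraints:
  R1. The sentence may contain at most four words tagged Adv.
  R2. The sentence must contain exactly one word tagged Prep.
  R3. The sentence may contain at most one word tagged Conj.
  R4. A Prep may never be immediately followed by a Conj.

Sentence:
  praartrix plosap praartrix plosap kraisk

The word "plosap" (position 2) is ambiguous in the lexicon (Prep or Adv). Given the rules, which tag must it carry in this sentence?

Candidates per position — 1:praartrix {Adv,Conj}; 2:plosap {Prep,Adv}; 3:praartrix {Adv,Conj}; 4:plosap {Prep,Adv}; 5:kraisk {Conj}.
Position 1: Conj is ruled out by rule 3; that leaves Adv.
Position 3: Conj is ruled out by rule 3; that leaves Adv.
Position 4: Prep is ruled out by rule 4; that leaves Adv.
Position 2: Adv is ruled out by rule 2; that leaves Prep.
The only consistent sequence is: Adv Prep Adv Adv Conj.
Checking: rule 1 ✓; rule 2 ✓; rule 3 ✓; rule 4 ✓.

Prep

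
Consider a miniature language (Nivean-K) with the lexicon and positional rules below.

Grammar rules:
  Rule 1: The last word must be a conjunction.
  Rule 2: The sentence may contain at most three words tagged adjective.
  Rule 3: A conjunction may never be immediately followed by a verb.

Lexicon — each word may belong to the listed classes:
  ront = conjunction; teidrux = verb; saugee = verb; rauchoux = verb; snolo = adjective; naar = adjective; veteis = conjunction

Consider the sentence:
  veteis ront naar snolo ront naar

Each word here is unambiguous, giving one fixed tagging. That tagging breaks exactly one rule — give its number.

Fixed tagging: conjunction conjunction adjective adjective conjunction adjective.
Rule check: R1 fails, R2 ok, R3 ok.
Only rule 1 fails.

1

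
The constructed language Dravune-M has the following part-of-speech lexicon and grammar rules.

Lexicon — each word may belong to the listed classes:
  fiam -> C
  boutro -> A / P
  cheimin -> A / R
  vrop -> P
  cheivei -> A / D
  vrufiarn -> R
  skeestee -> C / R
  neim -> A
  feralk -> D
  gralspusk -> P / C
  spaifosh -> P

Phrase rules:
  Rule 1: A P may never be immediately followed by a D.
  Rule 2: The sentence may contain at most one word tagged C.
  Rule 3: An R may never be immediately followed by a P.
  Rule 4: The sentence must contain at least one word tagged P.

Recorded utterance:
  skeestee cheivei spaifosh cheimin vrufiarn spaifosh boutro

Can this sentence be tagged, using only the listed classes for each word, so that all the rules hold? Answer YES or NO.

NO

Candidates per position — 1:skeestee {C,R}; 2:cheivei {A,D}; 3:spaifosh {P}; 4:cheimin {A,R}; 5:vrufiarn {R}; 6:spaifosh {P}; 7:boutro {A,P}.
Rule 3 cannot be satisfied by any choice of tags from the lexicon.
So there is no consistent tagging.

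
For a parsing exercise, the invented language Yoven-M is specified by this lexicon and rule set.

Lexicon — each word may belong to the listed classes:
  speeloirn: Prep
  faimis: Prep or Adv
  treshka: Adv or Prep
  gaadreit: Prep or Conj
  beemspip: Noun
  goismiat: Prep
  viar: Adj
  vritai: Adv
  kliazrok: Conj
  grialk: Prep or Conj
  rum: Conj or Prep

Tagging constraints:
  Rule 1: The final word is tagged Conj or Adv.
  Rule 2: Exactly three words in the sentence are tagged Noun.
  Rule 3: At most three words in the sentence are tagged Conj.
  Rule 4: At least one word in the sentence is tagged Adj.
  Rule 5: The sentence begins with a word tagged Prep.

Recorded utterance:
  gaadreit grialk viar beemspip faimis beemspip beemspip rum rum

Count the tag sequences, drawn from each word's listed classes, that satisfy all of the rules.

Candidates per position — 1:gaadreit {Prep,Conj}; 2:grialk {Prep,Conj}; 3:viar {Adj}; 4:beemspip {Noun}; 5:faimis {Prep,Adv}; 6:beemspip {Noun}; 7:beemspip {Noun}; 8:rum {Conj,Prep}; 9:rum {Conj,Prep}.
There are 32 candidate sequences in total.
Checking each against the rules leaves 8 sequences.
Count = 8.

8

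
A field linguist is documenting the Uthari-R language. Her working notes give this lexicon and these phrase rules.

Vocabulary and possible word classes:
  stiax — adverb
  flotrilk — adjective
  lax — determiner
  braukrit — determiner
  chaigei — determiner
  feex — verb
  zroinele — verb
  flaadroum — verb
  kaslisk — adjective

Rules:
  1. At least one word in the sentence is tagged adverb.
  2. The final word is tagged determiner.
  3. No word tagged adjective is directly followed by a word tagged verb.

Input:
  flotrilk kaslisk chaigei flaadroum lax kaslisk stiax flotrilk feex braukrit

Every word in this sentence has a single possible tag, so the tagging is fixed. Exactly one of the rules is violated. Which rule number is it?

3

Fixed tagging: adjective adjective determiner verb determiner adjective adverb adjective verb determiner.
Checking each rule: R1 ✓, R2 ✓, R3 ✗.
Only rule 3 fails.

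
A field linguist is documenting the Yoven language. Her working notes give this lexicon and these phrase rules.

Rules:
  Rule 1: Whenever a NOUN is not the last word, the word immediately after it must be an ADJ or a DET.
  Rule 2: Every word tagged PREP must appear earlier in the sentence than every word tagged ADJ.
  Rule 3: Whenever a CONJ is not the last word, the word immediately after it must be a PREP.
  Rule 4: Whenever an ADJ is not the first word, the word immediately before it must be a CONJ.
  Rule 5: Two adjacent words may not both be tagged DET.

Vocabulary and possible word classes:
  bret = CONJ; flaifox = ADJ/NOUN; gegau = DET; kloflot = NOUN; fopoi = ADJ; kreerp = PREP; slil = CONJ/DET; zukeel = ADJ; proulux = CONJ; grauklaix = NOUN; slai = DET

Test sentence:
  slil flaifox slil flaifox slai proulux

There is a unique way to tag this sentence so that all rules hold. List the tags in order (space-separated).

DET NOUN DET NOUN DET CONJ

Candidates per position — 1:slil {CONJ,DET}; 2:flaifox {ADJ,NOUN}; 3:slil {CONJ,DET}; 4:flaifox {ADJ,NOUN}; 5:slai {DET}; 6:proulux {CONJ}.
Position 1: tagging it CONJ would leave rule 3 unsatisfiable, so it must be DET.
Position 2: tagging it ADJ would leave rule 4 unsatisfiable, so it must be NOUN.
Position 3: tagging it CONJ would leave rule 1 unsatisfiable, so it must be DET.
Position 4: tagging it ADJ would leave rule 4 unsatisfiable, so it must be NOUN.
The unique satisfying tagging is: DET NOUN DET NOUN DET CONJ.
Verifying each rule — rule 1 ✓; rule 2 ✓; rule 3 ✓; rule 4 ✓; rule 5 ✓.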